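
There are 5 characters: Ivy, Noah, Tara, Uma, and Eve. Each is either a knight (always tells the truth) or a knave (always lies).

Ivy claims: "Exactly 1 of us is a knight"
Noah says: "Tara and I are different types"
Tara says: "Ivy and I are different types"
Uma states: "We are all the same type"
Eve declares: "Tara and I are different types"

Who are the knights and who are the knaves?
Ivy is a knave.
Noah is a knight.
Tara is a knave.
Uma is a knave.
Eve is a knight.

Verification:
- Ivy (knave) says "Exactly 1 of us is a knight" - this is FALSE (a lie) because there are 2 knights.
- Noah (knight) says "Tara and I are different types" - this is TRUE because Noah is a knight and Tara is a knave.
- Tara (knave) says "Ivy and I are different types" - this is FALSE (a lie) because Tara is a knave and Ivy is a knave.
- Uma (knave) says "We are all the same type" - this is FALSE (a lie) because Noah and Eve are knights and Ivy, Tara, and Uma are knaves.
- Eve (knight) says "Tara and I are different types" - this is TRUE because Eve is a knight and Tara is a knave.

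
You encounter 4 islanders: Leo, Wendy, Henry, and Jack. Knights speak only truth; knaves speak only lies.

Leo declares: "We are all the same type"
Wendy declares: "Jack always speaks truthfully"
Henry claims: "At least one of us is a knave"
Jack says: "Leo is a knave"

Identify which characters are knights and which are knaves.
Leo is a knave.
Wendy is a knight.
Henry is a knight.
Jack is a knight.

Verification:
- Leo (knave) says "We are all the same type" - this is FALSE (a lie) because Wendy, Henry, and Jack are knights and Leo is a knave.
- Wendy (knight) says "Jack always speaks truthfully" - this is TRUE because Jack is a knight.
- Henry (knight) says "At least one of us is a knave" - this is TRUE because Leo is a knave.
- Jack (knight) says "Leo is a knave" - this is TRUE because Leo is a knave.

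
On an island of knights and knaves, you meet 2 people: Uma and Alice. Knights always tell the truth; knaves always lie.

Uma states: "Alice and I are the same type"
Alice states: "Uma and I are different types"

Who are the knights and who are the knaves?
Uma is a knave.
Alice is a knight.

Verification:
- Uma (knave) says "Alice and I are the same type" - this is FALSE (a lie) because Uma is a knave and Alice is a knight.
- Alice (knight) says "Uma and I are different types" - this is TRUE because Alice is a knight and Uma is a knave.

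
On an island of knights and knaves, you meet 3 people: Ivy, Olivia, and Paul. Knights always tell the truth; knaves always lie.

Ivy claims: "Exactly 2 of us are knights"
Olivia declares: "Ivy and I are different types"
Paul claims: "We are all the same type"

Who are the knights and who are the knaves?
Ivy is a knave.
Olivia is a knight.
Paul is a knave.

Verification:
- Ivy (knave) says "Exactly 2 of us are knights" - this is FALSE (a lie) because there are 1 knights.
- Olivia (knight) says "Ivy and I are different types" - this is TRUE because Olivia is a knight and Ivy is a knave.
- Paul (knave) says "We are all the same type" - this is FALSE (a lie) because Olivia is a knight and Ivy and Paul are knaves.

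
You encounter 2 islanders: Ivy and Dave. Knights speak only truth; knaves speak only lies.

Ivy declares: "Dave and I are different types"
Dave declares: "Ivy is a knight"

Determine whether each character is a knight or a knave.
Ivy is a knave.
Dave is a knave.

Verification:
- Ivy (knave) says "Dave and I are different types" - this is FALSE (a lie) because Ivy is a knave and Dave is a knave.
- Dave (knave) says "Ivy is a knight" - this is FALSE (a lie) because Ivy is a knave.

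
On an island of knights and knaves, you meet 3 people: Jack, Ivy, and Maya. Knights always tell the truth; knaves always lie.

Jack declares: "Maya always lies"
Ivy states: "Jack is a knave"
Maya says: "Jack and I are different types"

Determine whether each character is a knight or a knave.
Jack is a knave.
Ivy is a knight.
Maya is a knight.

Verification:
- Jack (knave) says "Maya always lies" - this is FALSE (a lie) because Maya is a knight.
- Ivy (knight) says "Jack is a knave" - this is TRUE because Jack is a knave.
- Maya (knight) says "Jack and I are different types" - this is TRUE because Maya is a knight and Jack is a knave.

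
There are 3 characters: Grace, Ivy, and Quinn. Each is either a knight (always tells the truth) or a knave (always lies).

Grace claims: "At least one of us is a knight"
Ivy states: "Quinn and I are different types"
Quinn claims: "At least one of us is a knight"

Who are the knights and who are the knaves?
Grace is a knave.
Ivy is a knave.
Quinn is a knave.

Verification:
- Grace (knave) says "At least one of us is a knight" - this is FALSE (a lie) because no one is a knight.
- Ivy (knave) says "Quinn and I are different types" - this is FALSE (a lie) because Ivy is a knave and Quinn is a knave.
- Quinn (knave) says "At least one of us is a knight" - this is FALSE (a lie) because no one is a knight.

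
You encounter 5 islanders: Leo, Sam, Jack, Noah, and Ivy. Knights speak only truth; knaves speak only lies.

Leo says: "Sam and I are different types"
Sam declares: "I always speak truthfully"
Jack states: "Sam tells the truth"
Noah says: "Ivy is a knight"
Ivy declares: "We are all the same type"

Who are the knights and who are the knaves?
Leo is a knight.
Sam is a knave.
Jack is a knave.
Noah is a knave.
Ivy is a knave.

Verification:
- Leo (knight) says "Sam and I are different types" - this is TRUE because Leo is a knight and Sam is a knave.
- Sam (knave) says "I always speak truthfully" - this is FALSE (a lie) because Sam is a knave.
- Jack (knave) says "Sam tells the truth" - this is FALSE (a lie) because Sam is a knave.
- Noah (knave) says "Ivy is a knight" - this is FALSE (a lie) because Ivy is a knave.
- Ivy (knave) says "We are all the same type" - this is FALSE (a lie) because Leo is a knight and Sam, Jack, Noah, and Ivy are knaves.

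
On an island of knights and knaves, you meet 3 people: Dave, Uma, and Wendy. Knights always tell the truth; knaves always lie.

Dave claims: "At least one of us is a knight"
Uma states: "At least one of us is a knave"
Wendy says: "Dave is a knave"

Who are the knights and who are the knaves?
Dave is a knight.
Uma is a knight.
Wendy is a knave.

Verification:
- Dave (knight) says "At least one of us is a knight" - this is TRUE because Dave and Uma are knights.
- Uma (knight) says "At least one of us is a knave" - this is TRUE because Wendy is a knave.
- Wendy (knave) says "Dave is a knave" - this is FALSE (a lie) because Dave is a knight.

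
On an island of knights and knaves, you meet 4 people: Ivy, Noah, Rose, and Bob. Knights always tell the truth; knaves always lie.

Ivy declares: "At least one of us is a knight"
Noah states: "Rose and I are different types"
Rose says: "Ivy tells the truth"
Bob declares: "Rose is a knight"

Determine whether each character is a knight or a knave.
Ivy is a knave.
Noah is a knave.
Rose is a knave.
Bob is a knave.

Verification:
- Ivy (knave) says "At least one of us is a knight" - this is FALSE (a lie) because no one is a knight.
- Noah (knave) says "Rose and I are different types" - this is FALSE (a lie) because Noah is a knave and Rose is a knave.
- Rose (knave) says "Ivy tells the truth" - this is FALSE (a lie) because Ivy is a knave.
- Bob (knave) says "Rose is a knight" - this is FALSE (a lie) because Rose is a knave.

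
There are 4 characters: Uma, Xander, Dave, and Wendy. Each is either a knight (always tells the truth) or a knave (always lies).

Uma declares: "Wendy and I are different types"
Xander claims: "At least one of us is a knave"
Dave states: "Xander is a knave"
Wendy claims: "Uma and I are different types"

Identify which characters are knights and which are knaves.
Uma is a knave.
Xander is a knight.
Dave is a knave.
Wendy is a knave.

Verification:
- Uma (knave) says "Wendy and I are different types" - this is FALSE (a lie) because Uma is a knave and Wendy is a knave.
- Xander (knight) says "At least one of us is a knave" - this is TRUE because Uma, Dave, and Wendy are knaves.
- Dave (knave) says "Xander is a knave" - this is FALSE (a lie) because Xander is a knight.
- Wendy (knave) says "Uma and I are different types" - this is FALSE (a lie) because Wendy is a knave and Uma is a knave.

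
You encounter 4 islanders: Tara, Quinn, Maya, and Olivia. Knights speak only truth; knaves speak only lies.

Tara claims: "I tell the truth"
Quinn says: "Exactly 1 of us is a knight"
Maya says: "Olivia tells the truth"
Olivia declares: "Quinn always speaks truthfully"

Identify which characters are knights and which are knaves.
Tara is a knave.
Quinn is a knave.
Maya is a knave.
Olivia is a knave.

Verification:
- Tara (knave) says "I tell the truth" - this is FALSE (a lie) because Tara is a knave.
- Quinn (knave) says "Exactly 1 of us is a knight" - this is FALSE (a lie) because there are 0 knights.
- Maya (knave) says "Olivia tells the truth" - this is FALSE (a lie) because Olivia is a knave.
- Olivia (knave) says "Quinn always speaks truthfully" - this is FALSE (a lie) because Quinn is a knave.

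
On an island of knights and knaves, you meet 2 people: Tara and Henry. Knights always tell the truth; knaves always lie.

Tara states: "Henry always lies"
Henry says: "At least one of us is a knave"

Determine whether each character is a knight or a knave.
Tara is a knave.
Henry is a knight.

Verification:
- Tara (knave) says "Henry always lies" - this is FALSE (a lie) because Henry is a knight.
- Henry (knight) says "At least one of us is a knave" - this is TRUE because Tara is a knave.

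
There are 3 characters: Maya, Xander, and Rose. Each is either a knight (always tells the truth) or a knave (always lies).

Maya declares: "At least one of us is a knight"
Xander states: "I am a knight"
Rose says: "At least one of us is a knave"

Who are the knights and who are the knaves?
Maya is a knight.
Xander is a knave.
Rose is a knight.

Verification:
- Maya (knight) says "At least one of us is a knight" - this is TRUE because Maya and Rose are knights.
- Xander (knave) says "I am a knight" - this is FALSE (a lie) because Xander is a knave.
- Rose (knight) says "At least one of us is a knave" - this is TRUE because Xander is a knave.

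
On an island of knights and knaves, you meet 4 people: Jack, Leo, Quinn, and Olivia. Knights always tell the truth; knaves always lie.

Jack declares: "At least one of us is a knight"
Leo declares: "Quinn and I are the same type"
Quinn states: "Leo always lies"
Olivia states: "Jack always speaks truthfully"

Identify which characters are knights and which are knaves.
Jack is a knight.
Leo is a knave.
Quinn is a knight.
Olivia is a knight.

Verification:
- Jack (knight) says "At least one of us is a knight" - this is TRUE because Jack, Quinn, and Olivia are knights.
- Leo (knave) says "Quinn and I are the same type" - this is FALSE (a lie) because Leo is a knave and Quinn is a knight.
- Quinn (knight) says "Leo always lies" - this is TRUE because Leo is a knave.
- Olivia (knight) says "Jack always speaks truthfully" - this is TRUE because Jack is a knight.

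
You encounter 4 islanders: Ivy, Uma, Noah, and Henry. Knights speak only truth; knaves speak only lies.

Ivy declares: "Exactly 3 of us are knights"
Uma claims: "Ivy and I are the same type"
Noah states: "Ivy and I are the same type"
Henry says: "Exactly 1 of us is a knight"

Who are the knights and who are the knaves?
Ivy is a knight.
Uma is a knight.
Noah is a knight.
Henry is a knave.

Verification:
- Ivy (knight) says "Exactly 3 of us are knights" - this is TRUE because there are 3 knights.
- Uma (knight) says "Ivy and I are the same type" - this is TRUE because Uma is a knight and Ivy is a knight.
- Noah (knight) says "Ivy and I are the same type" - this is TRUE because Noah is a knight and Ivy is a knight.
- Henry (knave) says "Exactly 1 of us is a knight" - this is FALSE (a lie) because there are 3 knights.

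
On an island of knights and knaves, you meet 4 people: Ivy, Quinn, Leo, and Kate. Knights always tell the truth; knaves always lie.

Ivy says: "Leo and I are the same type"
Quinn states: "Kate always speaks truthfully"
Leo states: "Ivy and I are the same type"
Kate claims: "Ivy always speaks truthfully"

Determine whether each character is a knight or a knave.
Ivy is a knight.
Quinn is a knight.
Leo is a knight.
Kate is a knight.

Verification:
- Ivy (knight) says "Leo and I are the same type" - this is TRUE because Ivy is a knight and Leo is a knight.
- Quinn (knight) says "Kate always speaks truthfully" - this is TRUE because Kate is a knight.
- Leo (knight) says "Ivy and I are the same type" - this is TRUE because Leo is a knight and Ivy is a knight.
- Kate (knight) says "Ivy always speaks truthfully" - this is TRUE because Ivy is a knight.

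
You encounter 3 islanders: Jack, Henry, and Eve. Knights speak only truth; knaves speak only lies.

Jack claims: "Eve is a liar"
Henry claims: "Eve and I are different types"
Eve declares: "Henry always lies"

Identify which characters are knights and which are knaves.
Jack is a knight.
Henry is a knight.
Eve is a knave.

Verification:
- Jack (knight) says "Eve is a liar" - this is TRUE because Eve is a knave.
- Henry (knight) says "Eve and I are different types" - this is TRUE because Henry is a knight and Eve is a knave.
- Eve (knave) says "Henry always lies" - this is FALSE (a lie) because Henry is a knight.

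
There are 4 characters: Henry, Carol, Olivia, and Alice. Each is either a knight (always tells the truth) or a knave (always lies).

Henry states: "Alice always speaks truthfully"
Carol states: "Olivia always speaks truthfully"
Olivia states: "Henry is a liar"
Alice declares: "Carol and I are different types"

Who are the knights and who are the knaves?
Henry is a knight.
Carol is a knave.
Olivia is a knave.
Alice is a knight.

Verification:
- Henry (knight) says "Alice always speaks truthfully" - this is TRUE because Alice is a knight.
- Carol (knave) says "Olivia always speaks truthfully" - this is FALSE (a lie) because Olivia is a knave.
- Olivia (knave) says "Henry is a liar" - this is FALSE (a lie) because Henry is a knight.
- Alice (knight) says "Carol and I are different types" - this is TRUE because Alice is a knight and Carol is a knave.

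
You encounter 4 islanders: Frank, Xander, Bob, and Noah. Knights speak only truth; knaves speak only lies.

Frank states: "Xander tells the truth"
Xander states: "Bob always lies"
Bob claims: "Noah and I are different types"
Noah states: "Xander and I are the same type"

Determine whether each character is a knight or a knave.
Frank is a knight.
Xander is a knight.
Bob is a knave.
Noah is a knave.

Verification:
- Frank (knight) says "Xander tells the truth" - this is TRUE because Xander is a knight.
- Xander (knight) says "Bob always lies" - this is TRUE because Bob is a knave.
- Bob (knave) says "Noah and I are different types" - this is FALSE (a lie) because Bob is a knave and Noah is a knave.
- Noah (knave) says "Xander and I are the same type" - this is FALSE (a lie) because Noah is a knave and Xander is a knight.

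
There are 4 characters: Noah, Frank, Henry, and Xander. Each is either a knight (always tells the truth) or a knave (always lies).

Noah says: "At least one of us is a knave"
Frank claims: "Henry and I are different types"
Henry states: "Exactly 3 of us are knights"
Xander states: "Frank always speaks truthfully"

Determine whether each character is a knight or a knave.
Noah is a knight.
Frank is a knave.
Henry is a knave.
Xander is a knave.

Verification:
- Noah (knight) says "At least one of us is a knave" - this is TRUE because Frank, Henry, and Xander are knaves.
- Frank (knave) says "Henry and I are different types" - this is FALSE (a lie) because Frank is a knave and Henry is a knave.
- Henry (knave) says "Exactly 3 of us are knights" - this is FALSE (a lie) because there are 1 knights.
- Xander (knave) says "Frank always speaks truthfully" - this is FALSE (a lie) because Frank is a knave.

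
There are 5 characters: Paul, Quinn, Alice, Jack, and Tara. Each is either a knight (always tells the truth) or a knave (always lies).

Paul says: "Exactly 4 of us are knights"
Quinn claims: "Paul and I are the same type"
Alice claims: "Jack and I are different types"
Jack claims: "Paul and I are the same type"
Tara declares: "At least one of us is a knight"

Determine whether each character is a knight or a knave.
Paul is a knight.
Quinn is a knight.
Alice is a knight.
Jack is a knave.
Tara is a knight.

Verification:
- Paul (knight) says "Exactly 4 of us are knights" - this is TRUE because there are 4 knights.
- Quinn (knight) says "Paul and I are the same type" - this is TRUE because Quinn is a knight and Paul is a knight.
- Alice (knight) says "Jack and I are different types" - this is TRUE because Alice is a knight and Jack is a knave.
- Jack (knave) says "Paul and I are the same type" - this is FALSE (a lie) because Jack is a knave and Paul is a knight.
- Tara (knight) says "At least one of us is a knight" - this is TRUE because Paul, Quinn, Alice, and Tara are knights.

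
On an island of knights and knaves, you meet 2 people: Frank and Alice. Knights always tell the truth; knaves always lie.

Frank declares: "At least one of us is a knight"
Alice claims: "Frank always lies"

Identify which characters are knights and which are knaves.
Frank is a knight.
Alice is a knave.

Verification:
- Frank (knight) says "At least one of us is a knight" - this is TRUE because Frank is a knight.
- Alice (knave) says "Frank always lies" - this is FALSE (a lie) because Frank is a knight.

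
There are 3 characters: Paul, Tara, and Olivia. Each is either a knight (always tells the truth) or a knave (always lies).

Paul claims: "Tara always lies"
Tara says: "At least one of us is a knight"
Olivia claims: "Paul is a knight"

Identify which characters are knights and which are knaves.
Paul is a knave.
Tara is a knight.
Olivia is a knave.

Verification:
- Paul (knave) says "Tara always lies" - this is FALSE (a lie) because Tara is a knight.
- Tara (knight) says "At least one of us is a knight" - this is TRUE because Tara is a knight.
- Olivia (knave) says "Paul is a knight" - this is FALSE (a lie) because Paul is a knave.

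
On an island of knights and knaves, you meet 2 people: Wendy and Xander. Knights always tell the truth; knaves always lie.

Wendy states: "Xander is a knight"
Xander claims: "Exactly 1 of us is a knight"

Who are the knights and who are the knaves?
Wendy is a knave.
Xander is a knave.

Verification:
- Wendy (knave) says "Xander is a knight" - this is FALSE (a lie) because Xander is a knave.
- Xander (knave) says "Exactly 1 of us is a knight" - this is FALSE (a lie) because there are 0 knights.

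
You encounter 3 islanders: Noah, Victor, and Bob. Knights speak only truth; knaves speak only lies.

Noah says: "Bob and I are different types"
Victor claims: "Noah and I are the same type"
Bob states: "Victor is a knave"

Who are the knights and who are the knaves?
Noah is a knight.
Victor is a knight.
Bob is a knave.

Verification:
- Noah (knight) says "Bob and I are different types" - this is TRUE because Noah is a knight and Bob is a knave.
- Victor (knight) says "Noah and I are the same type" - this is TRUE because Victor is a knight and Noah is a knight.
- Bob (knave) says "Victor is a knave" - this is FALSE (a lie) because Victor is a knight.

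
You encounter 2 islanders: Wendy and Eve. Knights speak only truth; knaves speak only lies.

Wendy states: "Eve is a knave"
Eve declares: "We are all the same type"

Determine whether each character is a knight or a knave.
Wendy is a knight.
Eve is a knave.

Verification:
- Wendy (knight) says "Eve is a knave" - this is TRUE because Eve is a knave.
- Eve (knave) says "We are all the same type" - this is FALSE (a lie) because Wendy is a knight and Eve is a knave.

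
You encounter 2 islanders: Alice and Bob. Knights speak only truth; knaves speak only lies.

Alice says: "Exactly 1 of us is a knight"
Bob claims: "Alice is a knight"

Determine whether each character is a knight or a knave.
Alice is a knave.
Bob is a knave.

Verification:
- Alice (knave) says "Exactly 1 of us is a knight" - this is FALSE (a lie) because there are 0 knights.
- Bob (knave) says "Alice is a knight" - this is FALSE (a lie) because Alice is a knave.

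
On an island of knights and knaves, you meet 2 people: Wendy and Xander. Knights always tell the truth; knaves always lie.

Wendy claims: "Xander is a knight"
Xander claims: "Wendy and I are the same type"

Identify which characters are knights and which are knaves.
Wendy is a knight.
Xander is a knight.

Verification:
- Wendy (knight) says "Xander is a knight" - this is TRUE because Xander is a knight.
- Xander (knight) says "Wendy and I are the same type" - this is TRUE because Xander is a knight and Wendy is a knight.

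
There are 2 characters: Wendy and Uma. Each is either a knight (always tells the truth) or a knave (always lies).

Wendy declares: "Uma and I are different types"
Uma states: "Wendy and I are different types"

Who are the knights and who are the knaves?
Wendy is a knave.
Uma is a knave.

Verification:
- Wendy (knave) says "Uma and I are different types" - this is FALSE (a lie) because Wendy is a knave and Uma is a knave.
- Uma (knave) says "Wendy and I are different types" - this is FALSE (a lie) because Uma is a knave and Wendy is a knave.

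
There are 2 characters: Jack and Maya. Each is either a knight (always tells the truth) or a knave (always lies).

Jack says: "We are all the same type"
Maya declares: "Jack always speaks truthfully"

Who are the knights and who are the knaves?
Jack is a knight.
Maya is a knight.

Verification:
- Jack (knight) says "We are all the same type" - this is TRUE because Jack and Maya are knights.
- Maya (knight) says "Jack always speaks truthfully" - this is TRUE because Jack is a knight.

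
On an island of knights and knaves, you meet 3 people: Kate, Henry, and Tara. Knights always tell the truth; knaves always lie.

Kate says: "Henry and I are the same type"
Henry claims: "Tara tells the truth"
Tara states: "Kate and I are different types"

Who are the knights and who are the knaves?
Kate is a knave.
Henry is a knight.
Tara is a knight.

Verification:
- Kate (knave) says "Henry and I are the same type" - this is FALSE (a lie) because Kate is a knave and Henry is a knight.
- Henry (knight) says "Tara tells the truth" - this is TRUE because Tara is a knight.
- Tara (knight) says "Kate and I are different types" - this is TRUE because Tara is a knight and Kate is a knave.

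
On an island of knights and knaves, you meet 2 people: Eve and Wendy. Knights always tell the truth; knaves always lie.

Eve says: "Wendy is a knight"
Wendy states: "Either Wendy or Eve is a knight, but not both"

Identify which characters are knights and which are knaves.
Eve is a knave.
Wendy is a knave.

Verification:
- Eve (knave) says "Wendy is a knight" - this is FALSE (a lie) because Wendy is a knave.
- Wendy (knave) says "Either Wendy or Eve is a knight, but not both" - this is FALSE (a lie) because Wendy is a knave and Eve is a knave.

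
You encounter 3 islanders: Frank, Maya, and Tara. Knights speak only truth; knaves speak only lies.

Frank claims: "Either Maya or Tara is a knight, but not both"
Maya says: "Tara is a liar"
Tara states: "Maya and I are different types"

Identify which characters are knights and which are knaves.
Frank is a knight.
Maya is a knave.
Tara is a knight.

Verification:
- Frank (knight) says "Either Maya or Tara is a knight, but not both" - this is TRUE because Maya is a knave and Tara is a knight.
- Maya (knave) says "Tara is a liar" - this is FALSE (a lie) because Tara is a knight.
- Tara (knight) says "Maya and I are different types" - this is TRUE because Tara is a knight and Maya is a knave.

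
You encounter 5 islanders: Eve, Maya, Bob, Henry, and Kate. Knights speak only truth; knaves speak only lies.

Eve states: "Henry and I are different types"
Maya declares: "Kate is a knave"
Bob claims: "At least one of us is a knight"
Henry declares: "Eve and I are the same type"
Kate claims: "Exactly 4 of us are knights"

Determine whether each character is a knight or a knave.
Eve is a knight.
Maya is a knight.
Bob is a knight.
Henry is a knave.
Kate is a knave.

Verification:
- Eve (knight) says "Henry and I are different types" - this is TRUE because Eve is a knight and Henry is a knave.
- Maya (knight) says "Kate is a knave" - this is TRUE because Kate is a knave.
- Bob (knight) says "At least one of us is a knight" - this is TRUE because Eve, Maya, and Bob are knights.
- Henry (knave) says "Eve and I are the same type" - this is FALSE (a lie) because Henry is a knave and Eve is a knight.
- Kate (knave) says "Exactly 4 of us are knights" - this is FALSE (a lie) because there are 3 knights.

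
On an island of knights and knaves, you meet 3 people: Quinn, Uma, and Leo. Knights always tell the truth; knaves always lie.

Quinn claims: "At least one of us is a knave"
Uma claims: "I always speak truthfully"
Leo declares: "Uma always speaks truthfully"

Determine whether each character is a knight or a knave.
Quinn is a knight.
Uma is a knave.
Leo is a knave.

Verification:
- Quinn (knight) says "At least one of us is a knave" - this is TRUE because Uma and Leo are knaves.
- Uma (knave) says "I always speak truthfully" - this is FALSE (a lie) because Uma is a knave.
- Leo (knave) says "Uma always speaks truthfully" - this is FALSE (a lie) because Uma is a knave.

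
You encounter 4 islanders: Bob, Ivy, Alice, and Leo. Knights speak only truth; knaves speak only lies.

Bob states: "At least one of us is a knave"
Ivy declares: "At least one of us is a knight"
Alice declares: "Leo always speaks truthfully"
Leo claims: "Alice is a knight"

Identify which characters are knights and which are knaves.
Bob is a knight.
Ivy is a knight.
Alice is a knave.
Leo is a knave.

Verification:
- Bob (knight) says "At least one of us is a knave" - this is TRUE because Alice and Leo are knaves.
- Ivy (knight) says "At least one of us is a knight" - this is TRUE because Bob and Ivy are knights.
- Alice (knave) says "Leo always speaks truthfully" - this is FALSE (a lie) because Leo is a knave.
- Leo (knave) says "Alice is a knight" - this is FALSE (a lie) because Alice is a knave.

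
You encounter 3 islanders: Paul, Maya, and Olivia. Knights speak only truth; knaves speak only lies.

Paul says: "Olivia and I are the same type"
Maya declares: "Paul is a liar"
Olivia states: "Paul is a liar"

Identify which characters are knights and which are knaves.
Paul is a knave.
Maya is a knight.
Olivia is a knight.

Verification:
- Paul (knave) says "Olivia and I are the same type" - this is FALSE (a lie) because Paul is a knave and Olivia is a knight.
- Maya (knight) says "Paul is a liar" - this is TRUE because Paul is a knave.
- Olivia (knight) says "Paul is a liar" - this is TRUE because Paul is a knave.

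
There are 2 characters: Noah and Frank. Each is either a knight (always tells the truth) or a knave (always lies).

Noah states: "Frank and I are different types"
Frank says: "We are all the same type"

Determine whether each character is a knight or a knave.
Noah is a knight.
Frank is a knave.

Verification:
- Noah (knight) says "Frank and I are different types" - this is TRUE because Noah is a knight and Frank is a knave.
- Frank (knave) says "We are all the same type" - this is FALSE (a lie) because Noah is a knight and Frank is a knave.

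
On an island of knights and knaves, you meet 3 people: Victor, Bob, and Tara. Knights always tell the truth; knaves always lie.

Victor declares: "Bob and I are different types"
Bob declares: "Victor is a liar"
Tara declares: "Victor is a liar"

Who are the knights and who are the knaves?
Victor is a knight.
Bob is a knave.
Tara is a knave.

Verification:
- Victor (knight) says "Bob and I are different types" - this is TRUE because Victor is a knight and Bob is a knave.
- Bob (knave) says "Victor is a liar" - this is FALSE (a lie) because Victor is a knight.
- Tara (knave) says "Victor is a liar" - this is FALSE (a lie) because Victor is a knight.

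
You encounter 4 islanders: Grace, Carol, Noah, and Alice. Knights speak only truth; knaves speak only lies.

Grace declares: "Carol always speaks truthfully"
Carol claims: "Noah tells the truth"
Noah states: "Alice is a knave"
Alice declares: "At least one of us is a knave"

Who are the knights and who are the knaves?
Grace is a knave.
Carol is a knave.
Noah is a knave.
Alice is a knight.

Verification:
- Grace (knave) says "Carol always speaks truthfully" - this is FALSE (a lie) because Carol is a knave.
- Carol (knave) says "Noah tells the truth" - this is FALSE (a lie) because Noah is a knave.
- Noah (knave) says "Alice is a knave" - this is FALSE (a lie) because Alice is a knight.
- Alice (knight) says "At least one of us is a knave" - this is TRUE because Grace, Carol, and Noah are knaves.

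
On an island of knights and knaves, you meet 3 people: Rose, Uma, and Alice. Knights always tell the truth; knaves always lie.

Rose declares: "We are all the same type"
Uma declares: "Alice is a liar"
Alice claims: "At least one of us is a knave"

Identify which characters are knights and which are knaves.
Rose is a knave.
Uma is a knave.
Alice is a knight.

Verification:
- Rose (knave) says "We are all the same type" - this is FALSE (a lie) because Alice is a knight and Rose and Uma are knaves.
- Uma (knave) says "Alice is a liar" - this is FALSE (a lie) because Alice is a knight.
- Alice (knight) says "At least one of us is a knave" - this is TRUE because Rose and Uma are knaves.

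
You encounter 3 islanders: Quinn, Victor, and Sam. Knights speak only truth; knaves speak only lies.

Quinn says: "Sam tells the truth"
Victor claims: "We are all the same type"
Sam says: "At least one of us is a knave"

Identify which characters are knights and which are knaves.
Quinn is a knight.
Victor is a knave.
Sam is a knight.

Verification:
- Quinn (knight) says "Sam tells the truth" - this is TRUE because Sam is a knight.
- Victor (knave) says "We are all the same type" - this is FALSE (a lie) because Quinn and Sam are knights and Victor is a knave.
- Sam (knight) says "At least one of us is a knave" - this is TRUE because Victor is a knave.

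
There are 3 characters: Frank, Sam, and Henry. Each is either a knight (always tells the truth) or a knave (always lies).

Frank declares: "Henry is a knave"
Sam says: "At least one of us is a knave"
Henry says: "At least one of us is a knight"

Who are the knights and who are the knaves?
Frank is a knave.
Sam is a knight.
Henry is a knight.

Verification:
- Frank (knave) says "Henry is a knave" - this is FALSE (a lie) because Henry is a knight.
- Sam (knight) says "At least one of us is a knave" - this is TRUE because Frank is a knave.
- Henry (knight) says "At least one of us is a knight" - this is TRUE because Sam and Henry are knights.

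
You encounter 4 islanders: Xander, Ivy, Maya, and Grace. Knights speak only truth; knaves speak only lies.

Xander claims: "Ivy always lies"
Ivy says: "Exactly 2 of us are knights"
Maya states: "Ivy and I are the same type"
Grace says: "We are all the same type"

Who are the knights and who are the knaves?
Xander is a knave.
Ivy is a knight.
Maya is a knight.
Grace is a knave.

Verification:
- Xander (knave) says "Ivy always lies" - this is FALSE (a lie) because Ivy is a knight.
- Ivy (knight) says "Exactly 2 of us are knights" - this is TRUE because there are 2 knights.
- Maya (knight) says "Ivy and I are the same type" - this is TRUE because Maya is a knight and Ivy is a knight.
- Grace (knave) says "We are all the same type" - this is FALSE (a lie) because Ivy and Maya are knights and Xander and Grace are knaves.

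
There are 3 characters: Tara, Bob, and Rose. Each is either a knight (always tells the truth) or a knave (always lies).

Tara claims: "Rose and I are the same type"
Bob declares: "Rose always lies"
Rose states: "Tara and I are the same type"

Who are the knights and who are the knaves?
Tara is a knight.
Bob is a knave.
Rose is a knight.

Verification:
- Tara (knight) says "Rose and I are the same type" - this is TRUE because Tara is a knight and Rose is a knight.
- Bob (knave) says "Rose always lies" - this is FALSE (a lie) because Rose is a knight.
- Rose (knight) says "Tara and I are the same type" - this is TRUE because Rose is a knight and Tara is a knight.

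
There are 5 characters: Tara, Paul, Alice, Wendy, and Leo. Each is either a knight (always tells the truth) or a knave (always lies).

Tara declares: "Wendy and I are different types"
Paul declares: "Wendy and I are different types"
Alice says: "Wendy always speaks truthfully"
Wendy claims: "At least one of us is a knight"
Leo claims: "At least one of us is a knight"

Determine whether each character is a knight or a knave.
Tara is a knave.
Paul is a knave.
Alice is a knave.
Wendy is a knave.
Leo is a knave.

Verification:
- Tara (knave) says "Wendy and I are different types" - this is FALSE (a lie) because Tara is a knave and Wendy is a knave.
- Paul (knave) says "Wendy and I are different types" - this is FALSE (a lie) because Paul is a knave and Wendy is a knave.
- Alice (knave) says "Wendy always speaks truthfully" - this is FALSE (a lie) because Wendy is a knave.
- Wendy (knave) says "At least one of us is a knight" - this is FALSE (a lie) because no one is a knight.
- Leo (knave) says "At least one of us is a knight" - this is FALSE (a lie) because no one is a knight.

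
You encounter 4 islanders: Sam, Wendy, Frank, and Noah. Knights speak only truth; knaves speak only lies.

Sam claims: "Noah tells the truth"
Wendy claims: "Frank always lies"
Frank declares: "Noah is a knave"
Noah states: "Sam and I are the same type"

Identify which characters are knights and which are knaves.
Sam is a knight.
Wendy is a knight.
Frank is a knave.
Noah is a knight.

Verification:
- Sam (knight) says "Noah tells the truth" - this is TRUE because Noah is a knight.
- Wendy (knight) says "Frank always lies" - this is TRUE because Frank is a knave.
- Frank (knave) says "Noah is a knave" - this is FALSE (a lie) because Noah is a knight.
- Noah (knight) says "Sam and I are the same type" - this is TRUE because Noah is a knight and Sam is a knight.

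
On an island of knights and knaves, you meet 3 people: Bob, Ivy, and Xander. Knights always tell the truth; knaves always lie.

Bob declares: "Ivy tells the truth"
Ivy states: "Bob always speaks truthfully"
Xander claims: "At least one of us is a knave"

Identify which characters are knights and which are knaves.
Bob is a knave.
Ivy is a knave.
Xander is a knight.

Verification:
- Bob (knave) says "Ivy tells the truth" - this is FALSE (a lie) because Ivy is a knave.
- Ivy (knave) says "Bob always speaks truthfully" - this is FALSE (a lie) because Bob is a knave.
- Xander (knight) says "At least one of us is a knave" - this is TRUE because Bob and Ivy are knaves.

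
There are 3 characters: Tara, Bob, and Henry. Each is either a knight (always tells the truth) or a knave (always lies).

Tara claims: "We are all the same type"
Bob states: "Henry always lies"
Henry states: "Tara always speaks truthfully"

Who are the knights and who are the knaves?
Tara is a knave.
Bob is a knight.
Henry is a knave.

Verification:
- Tara (knave) says "We are all the same type" - this is FALSE (a lie) because Bob is a knight and Tara and Henry are knaves.
- Bob (knight) says "Henry always lies" - this is TRUE because Henry is a knave.
- Henry (knave) says "Tara always speaks truthfully" - this is FALSE (a lie) because Tara is a knave.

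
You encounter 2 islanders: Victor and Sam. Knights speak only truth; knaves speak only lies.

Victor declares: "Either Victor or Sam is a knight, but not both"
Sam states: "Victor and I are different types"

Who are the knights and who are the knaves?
Victor is a knave.
Sam is a knave.

Verification:
- Victor (knave) says "Either Victor or Sam is a knight, but not both" - this is FALSE (a lie) because Victor is a knave and Sam is a knave.
- Sam (knave) says "Victor and I are different types" - this is FALSE (a lie) because Sam is a knave and Victor is a knave.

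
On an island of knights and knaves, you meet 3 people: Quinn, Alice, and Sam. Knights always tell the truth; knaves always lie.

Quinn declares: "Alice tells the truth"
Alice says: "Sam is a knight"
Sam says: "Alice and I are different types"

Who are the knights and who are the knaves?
Quinn is a knave.
Alice is a knave.
Sam is a knave.

Verification:
- Quinn (knave) says "Alice tells the truth" - this is FALSE (a lie) because Alice is a knave.
- Alice (knave) says "Sam is a knight" - this is FALSE (a lie) because Sam is a knave.
- Sam (knave) says "Alice and I are different types" - this is FALSE (a lie) because Sam is a knave and Alice is a knave.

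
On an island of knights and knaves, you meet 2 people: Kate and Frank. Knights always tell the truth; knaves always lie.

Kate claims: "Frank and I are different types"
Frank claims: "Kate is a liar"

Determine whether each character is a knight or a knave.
Kate is a knight.
Frank is a knave.

Verification:
- Kate (knight) says "Frank and I are different types" - this is TRUE because Kate is a knight and Frank is a knave.
- Frank (knave) says "Kate is a liar" - this is FALSE (a lie) because Kate is a knight.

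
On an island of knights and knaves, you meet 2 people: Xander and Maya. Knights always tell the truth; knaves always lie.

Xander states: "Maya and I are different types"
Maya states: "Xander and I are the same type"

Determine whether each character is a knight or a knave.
Xander is a knight.
Maya is a knave.

Verification:
- Xander (knight) says "Maya and I are different types" - this is TRUE because Xander is a knight and Maya is a knave.
- Maya (knave) says "Xander and I are the same type" - this is FALSE (a lie) because Maya is a knave and Xander is a knight.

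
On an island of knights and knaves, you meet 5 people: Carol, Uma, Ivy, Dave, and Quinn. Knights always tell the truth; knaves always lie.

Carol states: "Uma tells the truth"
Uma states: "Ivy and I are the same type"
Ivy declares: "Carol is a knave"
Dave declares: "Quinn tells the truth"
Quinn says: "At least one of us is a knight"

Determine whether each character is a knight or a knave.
Carol is a knave.
Uma is a knave.
Ivy is a knight.
Dave is a knight.
Quinn is a knight.

Verification:
- Carol (knave) says "Uma tells the truth" - this is FALSE (a lie) because Uma is a knave.
- Uma (knave) says "Ivy and I are the same type" - this is FALSE (a lie) because Uma is a knave and Ivy is a knight.
- Ivy (knight) says "Carol is a knave" - this is TRUE because Carol is a knave.
- Dave (knight) says "Quinn tells the truth" - this is TRUE because Quinn is a knight.
- Quinn (knight) says "At least one of us is a knight" - this is TRUE because Ivy, Dave, and Quinn are knights.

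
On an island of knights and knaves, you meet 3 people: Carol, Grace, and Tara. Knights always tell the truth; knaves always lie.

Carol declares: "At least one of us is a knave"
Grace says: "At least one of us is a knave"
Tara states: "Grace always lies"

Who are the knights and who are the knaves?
Carol is a knight.
Grace is a knight.
Tara is a knave.

Verification:
- Carol (knight) says "At least one of us is a knave" - this is TRUE because Tara is a knave.
- Grace (knight) says "At least one of us is a knave" - this is TRUE because Tara is a knave.
- Tara (knave) says "Grace always lies" - this is FALSE (a lie) because Grace is a knight.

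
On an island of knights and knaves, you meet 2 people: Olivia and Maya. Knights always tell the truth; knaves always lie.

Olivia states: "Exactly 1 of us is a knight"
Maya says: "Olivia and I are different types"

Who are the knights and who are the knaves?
Olivia is a knave.
Maya is a knave.

Verification:
- Olivia (knave) says "Exactly 1 of us is a knight" - this is FALSE (a lie) because there are 0 knights.
- Maya (knave) says "Olivia and I are different types" - this is FALSE (a lie) because Maya is a knave and Olivia is a knave.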